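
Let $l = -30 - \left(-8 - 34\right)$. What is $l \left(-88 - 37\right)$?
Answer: $-1500$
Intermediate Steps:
$l = 12$ ($l = -30 - -42 = -30 + 42 = 12$)
$l \left(-88 - 37\right) = 12 \left(-88 - 37\right) = 12 \left(-125\right) = -1500$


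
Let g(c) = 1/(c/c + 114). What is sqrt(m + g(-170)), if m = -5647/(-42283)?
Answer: 2*sqrt(840841006490)/4862545 ≈ 0.37716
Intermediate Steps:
g(c) = 1/115 (g(c) = 1/(1 + 114) = 1/115)
m = 5647/42283 (m = -5647*(-1/42283) = 5647/42283 ≈ 0.13355)
sqrt(m + g(-170)) = sqrt(5647/42283 + 1/115) = sqrt(691688/4862545) = 2*sqrt(840841006490)/4862545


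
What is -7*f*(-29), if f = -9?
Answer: -1827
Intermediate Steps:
-7*f*(-29) = -7*(-9)*(-29) = 63*(-29) = -1827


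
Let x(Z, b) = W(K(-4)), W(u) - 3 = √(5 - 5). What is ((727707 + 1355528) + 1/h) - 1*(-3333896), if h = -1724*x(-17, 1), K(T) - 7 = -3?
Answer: 28017401531/5172 ≈ 5.4171e+6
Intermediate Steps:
K(T) = 4 (K(T) = 7 - 3 = 4)
W(u) = 3 (W(u) = 3 + √(5 - 5) = 3 + √0 = 3 + 0 = 3)
x(Z, b) = 3
h = -5172 (h = -1724*3 = -5172)
((727707 + 1355528) + 1/h) - 1*(-3333896) = ((727707 + 1355528) + 1/(-5172)) - 1*(-3333896) = (2083235 - 1/5172) + 3333896 = 10774491419/5172 + 3333896 = 28017401531/5172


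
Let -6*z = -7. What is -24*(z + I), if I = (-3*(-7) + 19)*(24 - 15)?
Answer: -8668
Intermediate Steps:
z = 7/6 (z = -⅙*(-7) = 7/6 ≈ 1.1667)
I = 360 (I = (21 + 19)*9 = 40*9 = 360)
-24*(z + I) = -24*(7/6 + 360) = -24*2167/6 = -8668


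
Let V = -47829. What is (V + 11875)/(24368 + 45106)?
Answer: -17977/34737 ≈ -0.51752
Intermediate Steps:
(V + 11875)/(24368 + 45106) = (-47829 + 11875)/(24368 + 45106) = -35954/69474 = -35954*1/69474 = -17977/34737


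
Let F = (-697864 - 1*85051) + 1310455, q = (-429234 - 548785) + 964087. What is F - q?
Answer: 541472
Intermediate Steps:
q = -13932 (q = -978019 + 964087 = -13932)
F = 527540 (F = (-697864 - 85051) + 1310455 = -782915 + 1310455 = 527540)
F - q = 527540 - 1*(-13932) = 527540 + 13932 = 541472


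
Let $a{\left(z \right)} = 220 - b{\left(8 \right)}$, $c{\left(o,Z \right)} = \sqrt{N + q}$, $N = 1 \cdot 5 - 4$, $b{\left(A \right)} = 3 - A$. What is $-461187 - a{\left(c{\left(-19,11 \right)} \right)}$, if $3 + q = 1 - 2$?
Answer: $-461412$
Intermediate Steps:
$N = 1$ ($N = 5 - 4 = 1$)
$q = -4$ ($q = -3 + \left(1 - 2\right) = -3 - 1 = -4$)
$c{\left(o,Z \right)} = i \sqrt{3}$ ($c{\left(o,Z \right)} = \sqrt{1 - 4} = \sqrt{-3} = i \sqrt{3}$)
$a{\left(z \right)} = 225$ ($a{\left(z \right)} = 220 - \left(3 - 8\right) = 220 - -5 = 220 + 5 = 225$)
$-461187 - a{\left(c{\left(-19,11 \right)} \right)} = -461187 - 225 = -461412$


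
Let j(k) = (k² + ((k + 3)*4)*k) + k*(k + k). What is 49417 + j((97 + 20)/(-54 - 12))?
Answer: 23918179/484 ≈ 49418.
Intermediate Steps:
j(k) = 3*k² + k*(12 + 4*k) (j(k) = (k² + ((3 + k)*4)*k) + k*(2*k) = (k² + (12 + 4*k)*k) + 2*k² = (k² + k*(12 + 4*k)) + 2*k² = 3*k² + k*(12 + 4*k))
49417 + j((97 + 20)/(-54 - 12)) = 49417 + ((97 + 20)/(-54 - 12))*(12 + 7*((97 + 20)/(-54 - 12))) = 49417 + (117/(-66))*(12 + 7*(117/(-66))) = 49417 + (117*(-1/66))*(12 + 7*(117*(-1/66))) = 49417 - 39*(12 + 7*(-39/22))/22 = 49417 - 39*(12 - 273/22)/22 = 49417 - 39/22*(-9/22) = 49417 + 351/484 = 23918179/484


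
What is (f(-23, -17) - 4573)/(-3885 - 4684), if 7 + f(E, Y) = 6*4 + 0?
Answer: 4556/8569 ≈ 0.53168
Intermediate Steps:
f(E, Y) = 17 (f(E, Y) = -7 + (6*4 + 0) = -7 + (24 + 0) = -7 + 24 = 17)
(f(-23, -17) - 4573)/(-3885 - 4684) = (17 - 4573)/(-3885 - 4684) = -4556/(-8569) = -4556*(-1/8569) = 4556/8569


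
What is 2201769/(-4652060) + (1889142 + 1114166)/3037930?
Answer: 104039270233/201894751940 ≈ 0.51531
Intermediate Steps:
2201769/(-4652060) + (1889142 + 1114166)/3037930 = 2201769*(-1/4652060) + 3003308*(1/3037930) = -2201769/4652060 + 214522/216995 = 104039270233/201894751940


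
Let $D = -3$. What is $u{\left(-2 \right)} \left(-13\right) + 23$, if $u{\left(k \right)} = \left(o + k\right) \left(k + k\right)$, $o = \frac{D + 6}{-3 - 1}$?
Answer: $-120$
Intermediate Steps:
$o = - \frac{3}{4}$ ($o = \frac{-3 + 6}{-3 - 1} = \frac{3}{-4} = 3 \left(- \frac{1}{4}\right) = - \frac{3}{4} \approx -0.75$)
$u{\left(k \right)} = 2 k \left(- \frac{3}{4} + k\right)$ ($u{\left(k \right)} = \left(- \frac{3}{4} + k\right) \left(k + k\right) = \left(- \frac{3}{4} + k\right) 2 k = 2 k \left(- \frac{3}{4} + k\right)$)
$u{\left(-2 \right)} \left(-13\right) + 23 = \frac{1}{2} \left(-2\right) \left(-3 + 4 \left(-2\right)\right) \left(-13\right) + 23 = \frac{1}{2} \left(-2\right) \left(-3 - 8\right) \left(-13\right) + 23 = \frac{1}{2} \left(-2\right) \left(-11\right) \left(-13\right) + 23 = 11 \left(-13\right) + 23 = -143 + 23 = -120$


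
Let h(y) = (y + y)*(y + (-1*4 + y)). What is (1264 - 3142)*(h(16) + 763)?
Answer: -3115602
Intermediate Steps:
h(y) = 2*y*(-4 + 2*y) (h(y) = (2*y)*(y + (-4 + y)) = (2*y)*(-4 + 2*y) = 2*y*(-4 + 2*y))
(1264 - 3142)*(h(16) + 763) = (1264 - 3142)*(4*16*(-2 + 16) + 763) = -1878*(4*16*14 + 763) = -1878*(896 + 763) = -1878*1659 = -3115602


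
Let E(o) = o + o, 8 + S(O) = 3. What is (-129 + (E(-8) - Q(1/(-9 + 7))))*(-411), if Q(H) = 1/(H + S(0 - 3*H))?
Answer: 654723/11 ≈ 59520.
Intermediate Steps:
S(O) = -5 (S(O) = -8 + 3 = -5)
E(o) = 2*o
Q(H) = 1/(-5 + H) (Q(H) = 1/(H - 5) = 1/(-5 + H))
(-129 + (E(-8) - Q(1/(-9 + 7))))*(-411) = (-129 + (2*(-8) - 1/(-5 + 1/(-9 + 7))))*(-411) = (-129 + (-16 - 1/(-5 + 1/(-2))))*(-411) = (-129 + (-16 - 1/(-5 - ½)))*(-411) = (-129 + (-16 - 1/(-11/2)))*(-411) = (-129 + (-16 - 1*(-2/11)))*(-411) = (-129 + (-16 + 2/11))*(-411) = (-129 - 174/11)*(-411) = -1593/11*(-411) = 654723/11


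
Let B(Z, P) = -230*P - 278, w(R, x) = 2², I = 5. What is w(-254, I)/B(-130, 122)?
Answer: -2/14169 ≈ -0.00014115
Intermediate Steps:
w(R, x) = 4
B(Z, P) = -278 - 230*P
w(-254, I)/B(-130, 122) = 4/(-278 - 230*122) = 4/(-278 - 28060) = 4/(-28338) = 4*(-1/28338) = -2/14169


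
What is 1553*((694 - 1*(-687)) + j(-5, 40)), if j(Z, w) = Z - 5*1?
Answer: 2129163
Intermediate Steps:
j(Z, w) = -5 + Z (j(Z, w) = Z - 5 = -5 + Z)
1553*((694 - 1*(-687)) + j(-5, 40)) = 1553*((694 - 1*(-687)) + (-5 - 5)) = 1553*((694 + 687) - 10) = 1553*(1381 - 10) = 1553*1371 = 2129163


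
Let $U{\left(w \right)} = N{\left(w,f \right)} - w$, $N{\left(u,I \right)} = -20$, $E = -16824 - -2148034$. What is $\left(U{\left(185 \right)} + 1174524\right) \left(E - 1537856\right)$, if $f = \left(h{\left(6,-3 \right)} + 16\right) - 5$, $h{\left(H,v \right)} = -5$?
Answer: $696786875926$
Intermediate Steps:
$E = 2131210$ ($E = -16824 + 2148034 = 2131210$)
$f = 6$ ($f = \left(-5 + 16\right) - 5 = 11 - 5 = 6$)
$U{\left(w \right)} = -20 - w$
$\left(U{\left(185 \right)} + 1174524\right) \left(E - 1537856\right) = \left(\left(-20 - 185\right) + 1174524\right) \left(2131210 - 1537856\right) = \left(\left(-20 - 185\right) + 1174524\right) 593354 = \left(-205 + 1174524\right) 593354 = 1174319 \cdot 593354 = 696786875926$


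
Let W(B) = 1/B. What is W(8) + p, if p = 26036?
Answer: 208289/8 ≈ 26036.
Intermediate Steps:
W(8) + p = 1/8 + 26036 = ⅛ + 26036 = 208289/8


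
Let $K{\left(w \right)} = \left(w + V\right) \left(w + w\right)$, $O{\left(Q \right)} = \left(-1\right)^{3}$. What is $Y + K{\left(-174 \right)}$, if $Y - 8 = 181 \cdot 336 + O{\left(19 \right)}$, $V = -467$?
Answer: $283891$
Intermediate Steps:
$O{\left(Q \right)} = -1$
$K{\left(w \right)} = 2 w \left(-467 + w\right)$ ($K{\left(w \right)} = \left(w - 467\right) \left(w + w\right) = \left(-467 + w\right) 2 w = 2 w \left(-467 + w\right)$)
$Y = 60823$ ($Y = 8 + \left(181 \cdot 336 - 1\right) = 8 + \left(60816 - 1\right) = 8 + 60815 = 60823$)
$Y + K{\left(-174 \right)} = 60823 + 2 \left(-174\right) \left(-467 - 174\right) = 60823 + 2 \left(-174\right) \left(-641\right) = 60823 + 223068 = 283891$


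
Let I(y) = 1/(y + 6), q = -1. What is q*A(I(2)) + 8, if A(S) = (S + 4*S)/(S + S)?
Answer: 11/2 ≈ 5.5000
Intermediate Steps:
I(y) = 1/(6 + y)
A(S) = 5/2 (A(S) = (5*S)/((2*S)) = (5*S)*(1/(2*S)) = 5/2)
q*A(I(2)) + 8 = -1*5/2 + 8 = -5/2 + 8 = 11/2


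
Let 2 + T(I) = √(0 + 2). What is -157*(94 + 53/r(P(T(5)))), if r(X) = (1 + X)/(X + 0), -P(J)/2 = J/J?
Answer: -31400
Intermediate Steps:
T(I) = -2 + √2 (T(I) = -2 + √(0 + 2) = -2 + √2)
P(J) = -2 (P(J) = -2*J/J = -2*1 = -2)
r(X) = (1 + X)/X
-157*(94 + 53/r(P(T(5)))) = -157*(94 + 53/(((1 - 2)/(-2)))) = -157*(94 + 53/((-½*(-1)))) = -157*(94 + 53/(½)) = -157*(94 + 53*2) = -157*(94 + 106) = -157*200 = -31400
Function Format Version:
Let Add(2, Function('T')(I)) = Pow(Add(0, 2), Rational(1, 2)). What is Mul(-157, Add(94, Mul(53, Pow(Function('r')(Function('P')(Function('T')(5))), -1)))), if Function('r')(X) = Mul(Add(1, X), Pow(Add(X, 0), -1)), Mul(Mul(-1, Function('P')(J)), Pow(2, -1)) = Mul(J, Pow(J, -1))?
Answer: -31400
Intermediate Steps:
Function('T')(I) = Add(-2, Pow(2, Rational(1, 2))) (Function('T')(I) = Add(-2, Pow(Add(0, 2), Rational(1, 2))) = Add(-2, Pow(2, Rational(1, 2))))
Function('P')(J) = -2 (Function('P')(J) = Mul(-2, Mul(J, Pow(J, -1))) = Mul(-2, 1) = -2)
Function('r')(X) = Mul(Pow(X, -1), Add(1, X)) (Function('r')(X) = Mul(Add(1, X), Pow(X, -1)) = Mul(Pow(X, -1), Add(1, X)))
Mul(-157, Add(94, Mul(53, Pow(Function('r')(Function('P')(Function('T')(5))), -1)))) = Mul(-157, Add(94, Mul(53, Pow(Mul(Pow(-2, -1), Add(1, -2)), -1)))) = Mul(-157, Add(94, Mul(53, Pow(Mul(Rational(-1, 2), -1), -1)))) = Mul(-157, Add(94, Mul(53, Pow(Rational(1, 2), -1)))) = Mul(-157, Add(94, Mul(53, 2))) = Mul(-157, Add(94, 106)) = Mul(-157, 200) = -31400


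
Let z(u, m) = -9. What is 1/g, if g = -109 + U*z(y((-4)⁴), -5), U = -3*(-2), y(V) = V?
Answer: -1/163 ≈ -0.0061350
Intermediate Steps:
U = 6
g = -163 (g = -109 + 6*(-9) = -109 - 54 = -163)
1/g = 1/(-163) = -1/163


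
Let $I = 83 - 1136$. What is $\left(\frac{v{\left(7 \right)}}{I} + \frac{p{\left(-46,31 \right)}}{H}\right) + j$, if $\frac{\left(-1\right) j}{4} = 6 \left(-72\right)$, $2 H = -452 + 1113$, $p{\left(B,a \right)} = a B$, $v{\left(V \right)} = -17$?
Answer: $\frac{1199753105}{696033} \approx 1723.7$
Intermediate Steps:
$p{\left(B,a \right)} = B a$
$I = -1053$ ($I = 83 - 1136 = -1053$)
$H = \frac{661}{2}$ ($H = \frac{-452 + 1113}{2} = \frac{1}{2} \cdot 661 = \frac{661}{2} \approx 330.5$)
$j = 1728$ ($j = - 4 \cdot 6 \left(-72\right) = \left(-4\right) \left(-432\right) = 1728$)
$\left(\frac{v{\left(7 \right)}}{I} + \frac{p{\left(-46,31 \right)}}{H}\right) + j = \left(- \frac{17}{-1053} + \frac{\left(-46\right) 31}{\frac{661}{2}}\right) + 1728 = \left(\left(-17\right) \left(- \frac{1}{1053}\right) - \frac{2852}{661}\right) + 1728 = \left(\frac{17}{1053} - \frac{2852}{661}\right) + 1728 = - \frac{2991919}{696033} + 1728 = \frac{1199753105}{696033}$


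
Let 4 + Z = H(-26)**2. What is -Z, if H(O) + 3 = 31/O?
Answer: -9177/676 ≈ -13.575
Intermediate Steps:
H(O) = -3 + 31/O
Z = 9177/676 (Z = -4 + (-3 + 31/(-26))**2 = -4 + (-3 + 31*(-1/26))**2 = -4 + (-3 - 31/26)**2 = -4 + (-109/26)**2 = -4 + 11881/676 = 9177/676 ≈ 13.575)
-Z = -1*9177/676 = -9177/676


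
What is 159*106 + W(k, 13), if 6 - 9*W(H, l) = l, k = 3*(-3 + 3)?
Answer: 151679/9 ≈ 16853.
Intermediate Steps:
k = 0 (k = 3*0 = 0)
W(H, l) = ⅔ - l/9
159*106 + W(k, 13) = 159*106 + (⅔ - ⅑*13) = 16854 + (⅔ - 13/9) = 16854 - 7/9 = 151679/9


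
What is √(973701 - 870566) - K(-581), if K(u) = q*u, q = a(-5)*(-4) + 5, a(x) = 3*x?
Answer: 37765 + √103135 ≈ 38086.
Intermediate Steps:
q = 65 (q = (3*(-5))*(-4) + 5 = -15*(-4) + 5 = 60 + 5 = 65)
K(u) = 65*u
√(973701 - 870566) - K(-581) = √(973701 - 870566) - 65*(-581) = √103135 - 1*(-37765) = √103135 + 37765 = 37765 + √103135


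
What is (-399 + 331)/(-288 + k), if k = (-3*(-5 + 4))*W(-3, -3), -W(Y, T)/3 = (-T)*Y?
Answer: 68/207 ≈ 0.32850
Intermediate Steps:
W(Y, T) = 3*T*Y (W(Y, T) = -3*(-T)*Y = -(-3)*T*Y = 3*T*Y)
k = 81 (k = (-3*(-5 + 4))*(3*(-3)*(-3)) = -3*(-1)*27 = 3*27 = 81)
(-399 + 331)/(-288 + k) = (-399 + 331)/(-288 + 81) = -68/(-207) = -68*(-1/207) = 68/207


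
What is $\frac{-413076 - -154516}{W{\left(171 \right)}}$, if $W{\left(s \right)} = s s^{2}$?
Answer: $- \frac{258560}{5000211} \approx -0.05171$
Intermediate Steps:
$W{\left(s \right)} = s^{3}$
$\frac{-413076 - -154516}{W{\left(171 \right)}} = \frac{-413076 - -154516}{171^{3}} = \frac{-413076 + 154516}{5000211} = \left(-258560\right) \frac{1}{5000211} = - \frac{258560}{5000211}$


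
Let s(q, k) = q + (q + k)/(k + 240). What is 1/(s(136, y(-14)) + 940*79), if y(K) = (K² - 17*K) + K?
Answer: 165/12275479 ≈ 1.3441e-5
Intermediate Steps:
y(K) = K² - 16*K
s(q, k) = q + (k + q)/(240 + k)
1/(s(136, y(-14)) + 940*79) = 1/((-14*(-16 - 14) + 241*136 - 14*(-16 - 14)*136)/(240 - 14*(-16 - 14)) + 940*79) = 1/((-14*(-30) + 32776 - 14*(-30)*136)/(240 - 14*(-30)) + 74260) = 1/((420 + 32776 + 420*136)/(240 + 420) + 74260) = 1/((420 + 32776 + 57120)/660 + 74260) = 1/((1/660)*90316 + 74260) = 1/(22579/165 + 74260) = 1/(12275479/165) = 165/12275479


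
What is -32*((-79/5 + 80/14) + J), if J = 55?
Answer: -50304/35 ≈ -1437.3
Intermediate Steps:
-32*((-79/5 + 80/14) + J) = -32*((-79/5 + 80/14) + 55) = -32*((-79*⅕ + 80*(1/14)) + 55) = -32*((-79/5 + 40/7) + 55) = -32*(-353/35 + 55) = -32*1572/35 = -50304/35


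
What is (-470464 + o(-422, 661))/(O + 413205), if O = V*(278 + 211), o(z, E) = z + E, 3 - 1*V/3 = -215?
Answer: -470225/733011 ≈ -0.64150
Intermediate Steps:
V = 654 (V = 9 - 3*(-215) = 9 + 645 = 654)
o(z, E) = E + z
O = 319806 (O = 654*(278 + 211) = 654*489 = 319806)
(-470464 + o(-422, 661))/(O + 413205) = (-470464 + (661 - 422))/(319806 + 413205) = (-470464 + 239)/733011 = -470225*1/733011 = -470225/733011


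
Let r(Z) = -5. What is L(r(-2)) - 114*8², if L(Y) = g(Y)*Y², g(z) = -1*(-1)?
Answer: -7271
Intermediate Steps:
g(z) = 1
L(Y) = Y² (L(Y) = 1*Y² = Y²)
L(r(-2)) - 114*8² = (-5)² - 114*8² = 25 - 114*64 = 25 - 7296 = -7271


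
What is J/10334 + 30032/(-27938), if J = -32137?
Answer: -604097097/144355646 ≈ -4.1848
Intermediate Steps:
J/10334 + 30032/(-27938) = -32137/10334 + 30032/(-27938) = -32137*1/10334 + 30032*(-1/27938) = -32137/10334 - 15016/13969 = -604097097/144355646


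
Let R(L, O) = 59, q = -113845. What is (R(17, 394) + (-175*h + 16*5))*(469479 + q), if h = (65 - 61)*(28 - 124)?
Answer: 23948037926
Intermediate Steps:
h = -384 (h = 4*(-96) = -384)
(R(17, 394) + (-175*h + 16*5))*(469479 + q) = (59 + (-175*(-384) + 16*5))*(469479 - 113845) = (59 + (67200 + 80))*355634 = (59 + 67280)*355634 = 67339*355634 = 23948037926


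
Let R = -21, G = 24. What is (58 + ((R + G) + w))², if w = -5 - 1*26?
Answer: 900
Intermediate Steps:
w = -31 (w = -5 - 26 = -31)
(58 + ((R + G) + w))² = (58 + ((-21 + 24) - 31))² = (58 + (3 - 31))² = (58 - 28)² = 30² = 900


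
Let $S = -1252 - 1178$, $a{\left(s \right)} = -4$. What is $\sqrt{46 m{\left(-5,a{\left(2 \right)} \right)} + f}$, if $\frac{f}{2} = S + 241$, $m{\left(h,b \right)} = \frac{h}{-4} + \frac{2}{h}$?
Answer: $\frac{3 i \sqrt{48210}}{10} \approx 65.87 i$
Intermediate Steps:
$m{\left(h,b \right)} = \frac{2}{h} - \frac{h}{4}$ ($m{\left(h,b \right)} = h \left(- \frac{1}{4}\right) + \frac{2}{h} = - \frac{h}{4} + \frac{2}{h} = \frac{2}{h} - \frac{h}{4}$)
$S = -2430$
$f = -4378$ ($f = 2 \left(-2430 + 241\right) = 2 \left(-2189\right) = -4378$)
$\sqrt{46 m{\left(-5,a{\left(2 \right)} \right)} + f} = \sqrt{46 \left(\frac{2}{-5} - - \frac{5}{4}\right) - 4378} = \sqrt{46 \left(2 \left(- \frac{1}{5}\right) + \frac{5}{4}\right) - 4378} = \sqrt{46 \left(- \frac{2}{5} + \frac{5}{4}\right) - 4378} = \sqrt{46 \cdot \frac{17}{20} - 4378} = \sqrt{\frac{391}{10} - 4378} = \sqrt{- \frac{43389}{10}} = \frac{3 i \sqrt{48210}}{10}$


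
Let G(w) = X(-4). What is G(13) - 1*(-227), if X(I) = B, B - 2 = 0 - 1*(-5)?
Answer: 234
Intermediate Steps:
B = 7 (B = 2 + (0 - 1*(-5)) = 2 + (0 + 5) = 2 + 5 = 7)
X(I) = 7
G(w) = 7
G(13) - 1*(-227) = 7 - 1*(-227) = 7 + 227 = 234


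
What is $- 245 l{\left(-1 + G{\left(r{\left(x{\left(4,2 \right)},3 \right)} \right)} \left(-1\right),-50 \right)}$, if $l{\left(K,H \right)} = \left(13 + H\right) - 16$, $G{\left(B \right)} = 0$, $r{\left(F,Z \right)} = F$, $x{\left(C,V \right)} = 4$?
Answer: $12985$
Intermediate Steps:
$l{\left(K,H \right)} = -3 + H$
$- 245 l{\left(-1 + G{\left(r{\left(x{\left(4,2 \right)},3 \right)} \right)} \left(-1\right),-50 \right)} = - 245 \left(-3 - 50\right) = \left(-245\right) \left(-53\right) = 12985$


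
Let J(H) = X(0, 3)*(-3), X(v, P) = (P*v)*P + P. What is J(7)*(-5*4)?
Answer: 180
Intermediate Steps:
X(v, P) = P + v*P² (X(v, P) = v*P² + P = P + v*P²)
J(H) = -9 (J(H) = (3*(1 + 3*0))*(-3) = (3*(1 + 0))*(-3) = (3*1)*(-3) = 3*(-3) = -9)
J(7)*(-5*4) = -(-45)*4 = -9*(-20) = 180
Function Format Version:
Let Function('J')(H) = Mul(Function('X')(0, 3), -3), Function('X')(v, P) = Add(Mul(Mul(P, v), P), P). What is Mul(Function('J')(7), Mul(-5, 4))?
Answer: 180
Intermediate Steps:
Function('X')(v, P) = Add(P, Mul(v, Pow(P, 2))) (Function('X')(v, P) = Add(Mul(v, Pow(P, 2)), P) = Add(P, Mul(v, Pow(P, 2))))
Function('J')(H) = -9 (Function('J')(H) = Mul(Mul(3, Add(1, Mul(3, 0))), -3) = Mul(Mul(3, Add(1, 0)), -3) = Mul(Mul(3, 1), -3) = Mul(3, -3) = -9)
Mul(Function('J')(7), Mul(-5, 4)) = Mul(-9, Mul(-5, 4)) = Mul(-9, -20) = 180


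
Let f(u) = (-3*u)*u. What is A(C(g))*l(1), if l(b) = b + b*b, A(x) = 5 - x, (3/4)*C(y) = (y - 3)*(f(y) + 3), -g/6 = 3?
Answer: -54254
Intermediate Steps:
g = -18 (g = -6*3 = -18)
f(u) = -3*u**2
C(y) = 4*(-3 + y)*(3 - 3*y**2)/3 (C(y) = 4*((y - 3)*(-3*y**2 + 3))/3 = 4*((-3 + y)*(3 - 3*y**2))/3 = 4*(-3 + y)*(3 - 3*y**2)/3)
l(b) = b + b**2
A(C(g))*l(1) = (5 - (-12 - 4*(-18)**3 + 4*(-18) + 12*(-18)**2))*(1*(1 + 1)) = (5 - (-12 - 4*(-5832) - 72 + 12*324))*(1*2) = (5 - (-12 + 23328 - 72 + 3888))*2 = (5 - 1*27132)*2 = (5 - 27132)*2 = -27127*2 = -54254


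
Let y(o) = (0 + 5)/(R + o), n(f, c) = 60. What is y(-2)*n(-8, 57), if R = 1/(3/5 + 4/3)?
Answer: -8700/43 ≈ -202.33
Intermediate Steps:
R = 15/29 (R = 1/(3*(1/5) + 4*(1/3)) = 1/(3/5 + 4/3) = 1/(29/15) = 15/29 ≈ 0.51724)
y(o) = 5/(15/29 + o) (y(o) = (0 + 5)/(15/29 + o) = 5/(15/29 + o))
y(-2)*n(-8, 57) = (145/(15 + 29*(-2)))*60 = (145/(15 - 58))*60 = (145/(-43))*60 = (145*(-1/43))*60 = -145/43*60 = -8700/43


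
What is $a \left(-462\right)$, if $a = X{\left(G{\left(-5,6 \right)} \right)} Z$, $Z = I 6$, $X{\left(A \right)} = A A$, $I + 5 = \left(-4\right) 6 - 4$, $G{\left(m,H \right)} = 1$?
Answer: $91476$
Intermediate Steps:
$I = -33$ ($I = -5 - 28 = -33$)
$X{\left(A \right)} = A^{2}$
$Z = -198$ ($Z = \left(-33\right) 6 = -198$)
$a = -198$ ($a = 1^{2} \left(-198\right) = 1 \left(-198\right) = -198$)
$a \left(-462\right) = \left(-198\right) \left(-462\right) = 91476$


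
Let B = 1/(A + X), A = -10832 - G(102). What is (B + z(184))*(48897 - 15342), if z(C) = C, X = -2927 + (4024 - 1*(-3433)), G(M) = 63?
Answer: 7859648049/1273 ≈ 6.1741e+6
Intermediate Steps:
X = 4530 (X = -2927 + (4024 + 3433) = -2927 + 7457 = 4530)
A = -10895 (A = -10832 - 1*63 = -10832 - 63 = -10895)
B = -1/6365 (B = 1/(-10895 + 4530) = 1/(-6365) = -1/6365 ≈ -0.00015711)
(B + z(184))*(48897 - 15342) = (-1/6365 + 184)*(48897 - 15342) = (1171159/6365)*33555 = 7859648049/1273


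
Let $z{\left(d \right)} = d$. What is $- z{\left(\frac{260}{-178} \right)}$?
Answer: $\frac{130}{89} \approx 1.4607$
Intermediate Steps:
$- z{\left(\frac{260}{-178} \right)} = - \frac{260}{-178} = - \frac{260 \left(-1\right)}{178} = \left(-1\right) \left(- \frac{130}{89}\right) = \frac{130}{89}$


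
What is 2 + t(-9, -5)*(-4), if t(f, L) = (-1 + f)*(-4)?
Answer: -158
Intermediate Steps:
t(f, L) = 4 - 4*f
2 + t(-9, -5)*(-4) = 2 + (4 - 4*(-9))*(-4) = 2 + (4 + 36)*(-4) = 2 + 40*(-4) = 2 - 160 = -158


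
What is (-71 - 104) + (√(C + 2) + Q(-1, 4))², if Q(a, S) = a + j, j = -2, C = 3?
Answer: -175 + (3 - √5)² ≈ -174.42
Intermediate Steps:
Q(a, S) = -2 + a (Q(a, S) = a - 2 = -2 + a)
(-71 - 104) + (√(C + 2) + Q(-1, 4))² = (-71 - 104) + (√(3 + 2) + (-2 - 1))² = -175 + (√5 - 3)² = -175 + (-3 + √5)²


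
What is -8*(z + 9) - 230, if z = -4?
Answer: -270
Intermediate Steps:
-8*(z + 9) - 230 = -8*(-4 + 9) - 230 = -8*5 - 230 = -40 - 230 = -270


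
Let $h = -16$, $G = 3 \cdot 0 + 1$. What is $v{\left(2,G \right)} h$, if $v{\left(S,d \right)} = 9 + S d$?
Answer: $-176$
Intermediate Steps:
$G = 1$ ($G = 0 + 1 = 1$)
$v{\left(2,G \right)} h = \left(9 + 2 \cdot 1\right) \left(-16\right) = \left(9 + 2\right) \left(-16\right) = 11 \left(-16\right) = -176$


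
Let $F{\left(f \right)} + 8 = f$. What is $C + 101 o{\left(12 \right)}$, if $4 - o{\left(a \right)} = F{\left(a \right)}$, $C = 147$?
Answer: $147$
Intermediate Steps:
$F{\left(f \right)} = -8 + f$
$o{\left(a \right)} = 12 - a$ ($o{\left(a \right)} = 4 - \left(-8 + a\right) = 12 - a$)
$C + 101 o{\left(12 \right)} = 147 + 101 \left(12 - 12\right) = 147 + 101 \cdot 0 = 147 + 0 = 147$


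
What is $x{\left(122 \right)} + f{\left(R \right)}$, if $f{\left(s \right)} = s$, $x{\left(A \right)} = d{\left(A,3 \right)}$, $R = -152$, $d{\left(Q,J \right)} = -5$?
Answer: $-157$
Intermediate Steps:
$x{\left(A \right)} = -5$
$x{\left(122 \right)} + f{\left(R \right)} = -5 - 152 = -157$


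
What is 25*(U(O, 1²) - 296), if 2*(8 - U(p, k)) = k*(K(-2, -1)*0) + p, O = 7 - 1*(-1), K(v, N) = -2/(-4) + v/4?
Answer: -7300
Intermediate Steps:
K(v, N) = ½ + v/4 (K(v, N) = -2*(-¼) + v*(¼) = ½ + v/4)
O = 8 (O = 7 + 1 = 8)
U(p, k) = 8 - p/2 (U(p, k) = 8 - (k*((½ + (¼)*(-2))*0) + p)/2 = 8 - (k*((½ - ½)*0) + p)/2 = 8 - (k*(0*0) + p)/2 = 8 - (k*0 + p)/2 = 8 - (0 + p)/2 = 8 - p/2)
25*(U(O, 1²) - 296) = 25*((8 - ½*8) - 296) = 25*((8 - 4) - 296) = 25*(4 - 296) = 25*(-292) = -7300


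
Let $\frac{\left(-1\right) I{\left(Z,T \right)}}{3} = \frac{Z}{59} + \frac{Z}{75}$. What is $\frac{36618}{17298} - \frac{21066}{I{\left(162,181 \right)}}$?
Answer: $\frac{4984114943}{3476898} \approx 1433.5$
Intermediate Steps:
$I{\left(Z,T \right)} = - \frac{134 Z}{1475}$ ($I{\left(Z,T \right)} = - 3 \left(\frac{Z}{59} + \frac{Z}{75}\right) = - 3 \frac{134 Z}{4425} = - \frac{134 Z}{1475}$)
$\frac{36618}{17298} - \frac{21066}{I{\left(162,181 \right)}} = \frac{36618}{17298} - \frac{21066}{\left(- \frac{134}{1475}\right) 162} = 36618 \cdot \frac{1}{17298} - \frac{21066}{- \frac{21708}{1475}} = \frac{6103}{2883} - - \frac{5178725}{3618} = \frac{6103}{2883} + \frac{5178725}{3618} = \frac{4984114943}{3476898}$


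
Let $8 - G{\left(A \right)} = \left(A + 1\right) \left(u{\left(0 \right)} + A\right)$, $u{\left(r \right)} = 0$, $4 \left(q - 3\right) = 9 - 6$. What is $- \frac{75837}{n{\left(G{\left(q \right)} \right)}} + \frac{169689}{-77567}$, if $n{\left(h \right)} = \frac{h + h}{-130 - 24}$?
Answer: $- \frac{7247203290501}{12178019} \approx -5.9511 \cdot 10^{5}$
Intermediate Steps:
$q = \frac{15}{4}$ ($q = 3 + \frac{9 - 6}{4} = 3 + \frac{1}{4} \cdot 3 = 3 + \frac{3}{4} = \frac{15}{4} \approx 3.75$)
$G{\left(A \right)} = 8 - A \left(1 + A\right)$ ($G{\left(A \right)} = 8 - \left(A + 1\right) \left(0 + A\right) = 8 - \left(1 + A\right) A = 8 - A \left(1 + A\right)$)
$n{\left(h \right)} = - \frac{h}{77}$ ($n{\left(h \right)} = \frac{2 h}{-154} = 2 h \left(- \frac{1}{154}\right) = - \frac{h}{77}$)
$- \frac{75837}{n{\left(G{\left(q \right)} \right)}} + \frac{169689}{-77567} = - \frac{75837}{\left(- \frac{1}{77}\right) \left(8 - \frac{15}{4} - \left(\frac{15}{4}\right)^{2}\right)} + \frac{169689}{-77567} = - \frac{75837}{\left(- \frac{1}{77}\right) \left(8 - \frac{15}{4} - \frac{225}{16}\right)} + 169689 \left(- \frac{1}{77567}\right) = - \frac{75837}{\left(- \frac{1}{77}\right) \left(8 - \frac{15}{4} - \frac{225}{16}\right)} - \frac{169689}{77567} = - \frac{75837}{\left(- \frac{1}{77}\right) \left(- \frac{157}{16}\right)} - \frac{169689}{77567} = - \frac{75837}{\frac{157}{1232}} - \frac{169689}{77567} = \left(-75837\right) \frac{1232}{157} - \frac{169689}{77567} = - \frac{93431184}{157} - \frac{169689}{77567} = - \frac{7247203290501}{12178019}$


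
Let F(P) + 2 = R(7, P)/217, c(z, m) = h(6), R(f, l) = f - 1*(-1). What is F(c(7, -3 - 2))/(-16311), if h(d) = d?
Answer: 142/1179829 ≈ 0.00012036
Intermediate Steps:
R(f, l) = 1 + f (R(f, l) = f + 1 = 1 + f)
c(z, m) = 6
F(P) = -426/217 (F(P) = -2 + (1 + 7)/217 = -2 + 8*(1/217) = -2 + 8/217 = -426/217)
F(c(7, -3 - 2))/(-16311) = -426/217/(-16311) = -426/217*(-1/16311) = 142/1179829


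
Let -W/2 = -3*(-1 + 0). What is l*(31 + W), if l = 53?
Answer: 1325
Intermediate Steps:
W = -6 (W = -(-6)*(-1 + 0) = -(-6)*(-1) = -2*3 = -6)
l*(31 + W) = 53*(31 - 6) = 53*25 = 1325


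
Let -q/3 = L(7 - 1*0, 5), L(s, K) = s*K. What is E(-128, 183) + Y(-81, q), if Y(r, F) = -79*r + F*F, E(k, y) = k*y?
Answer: -6000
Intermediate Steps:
L(s, K) = K*s
q = -105 (q = -15*(7 - 1*0) = -15*(7 + 0) = -15*7 = -3*35 = -105)
Y(r, F) = F² - 79*r (Y(r, F) = -79*r + F² = F² - 79*r)
E(-128, 183) + Y(-81, q) = -128*183 + ((-105)² - 79*(-81)) = -23424 + (11025 + 6399) = -23424 + 17424 = -6000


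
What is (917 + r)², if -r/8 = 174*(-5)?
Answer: 62047129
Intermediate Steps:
r = 6960 (r = -1392*(-5) = -8*(-870) = 6960)
(917 + r)² = (917 + 6960)² = 7877² = 62047129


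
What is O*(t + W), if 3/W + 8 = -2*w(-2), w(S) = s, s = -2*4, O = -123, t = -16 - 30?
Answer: 44895/8 ≈ 5611.9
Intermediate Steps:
t = -46
s = -8
w(S) = -8
W = 3/8 (W = 3/(-8 - 2*(-8)) = 3/(-8 + 16) = 3/8 ≈ 0.37500)
O*(t + W) = -123*(-46 + 3/8) = -123*(-365/8) = 44895/8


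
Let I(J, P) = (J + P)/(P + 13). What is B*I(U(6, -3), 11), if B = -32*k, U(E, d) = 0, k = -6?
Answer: 88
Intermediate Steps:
B = 192 (B = -32*(-6) = 192)
I(J, P) = (J + P)/(13 + P)
B*I(U(6, -3), 11) = 192*((0 + 11)/(13 + 11)) = 192*(11/24) = 88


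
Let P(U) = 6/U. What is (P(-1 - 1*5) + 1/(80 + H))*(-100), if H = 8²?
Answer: 3575/36 ≈ 99.306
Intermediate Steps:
H = 64
(P(-1 - 1*5) + 1/(80 + H))*(-100) = (6/(-1 - 1*5) + 1/(80 + 64))*(-100) = (6/(-1 - 5) + 1/144)*(-100) = (6/(-6) + 1/144)*(-100) = (6*(-⅙) + 1/144)*(-100) = (-1 + 1/144)*(-100) = -143/144*(-100) = 3575/36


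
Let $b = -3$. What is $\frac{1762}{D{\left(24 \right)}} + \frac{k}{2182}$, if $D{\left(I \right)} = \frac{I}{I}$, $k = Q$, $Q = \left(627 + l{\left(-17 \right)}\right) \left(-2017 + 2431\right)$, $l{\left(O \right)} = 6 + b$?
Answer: $\frac{2052752}{1091} \approx 1881.5$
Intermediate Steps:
$l{\left(O \right)} = 3$ ($l{\left(O \right)} = 6 - 3 = 3$)
$Q = 260820$ ($Q = \left(627 + 3\right) \left(-2017 + 2431\right) = 630 \cdot 414 = 260820$)
$k = 260820$
$D{\left(I \right)} = 1$
$\frac{1762}{D{\left(24 \right)}} + \frac{k}{2182} = \frac{1762}{1} + \frac{260820}{2182} = 1762 \cdot 1 + 260820 \cdot \frac{1}{2182} = 1762 + \frac{130410}{1091} = \frac{2052752}{1091}$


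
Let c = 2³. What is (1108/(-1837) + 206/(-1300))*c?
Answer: -3637644/597025 ≈ -6.0929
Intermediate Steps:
c = 8
(1108/(-1837) + 206/(-1300))*c = (1108/(-1837) + 206/(-1300))*8 = (1108*(-1/1837) + 206*(-1/1300))*8 = (-1108/1837 - 103/650)*8 = -909411/1194050*8 = -3637644/597025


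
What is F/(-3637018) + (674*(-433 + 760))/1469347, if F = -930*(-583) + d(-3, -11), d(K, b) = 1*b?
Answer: 40846331/44165632126 ≈ 0.00092484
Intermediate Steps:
d(K, b) = b
F = 542179 (F = -930*(-583) - 11 = 542190 - 11 = 542179)
F/(-3637018) + (674*(-433 + 760))/1469347 = 542179/(-3637018) + (674*(-433 + 760))/1469347 = 542179*(-1/3637018) + (674*327)*(1/1469347) = -49289/330638 + 220398*(1/1469347) = -49289/330638 + 220398/1469347 = 40846331/44165632126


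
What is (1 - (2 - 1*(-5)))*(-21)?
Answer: 126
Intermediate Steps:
(1 - (2 - 1*(-5)))*(-21) = (1 - (2 + 5))*(-21) = (1 - 1*7)*(-21) = (1 - 7)*(-21) = -6*(-21) = 126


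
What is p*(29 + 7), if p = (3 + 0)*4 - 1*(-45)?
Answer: 2052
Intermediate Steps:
p = 57 (p = 3*4 + 45 = 12 + 45 = 57)
p*(29 + 7) = 57*(29 + 7) = 57*36 = 2052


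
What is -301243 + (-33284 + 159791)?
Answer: -174736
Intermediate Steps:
-301243 + (-33284 + 159791) = -301243 + 126507 = -174736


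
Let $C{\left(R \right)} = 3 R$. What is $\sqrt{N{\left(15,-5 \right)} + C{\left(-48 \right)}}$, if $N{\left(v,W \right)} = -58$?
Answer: $i \sqrt{202} \approx 14.213 i$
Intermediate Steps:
$\sqrt{N{\left(15,-5 \right)} + C{\left(-48 \right)}} = \sqrt{-58 + 3 \left(-48\right)} = \sqrt{-58 - 144} = \sqrt{-202} = i \sqrt{202}$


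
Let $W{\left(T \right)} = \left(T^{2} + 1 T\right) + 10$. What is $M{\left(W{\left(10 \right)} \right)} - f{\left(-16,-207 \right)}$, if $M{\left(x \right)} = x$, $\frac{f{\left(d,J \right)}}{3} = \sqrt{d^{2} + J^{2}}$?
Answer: $120 - 3 \sqrt{43105} \approx -502.85$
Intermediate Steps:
$f{\left(d,J \right)} = 3 \sqrt{J^{2} + d^{2}}$ ($f{\left(d,J \right)} = 3 \sqrt{d^{2} + J^{2}} = 3 \sqrt{J^{2} + d^{2}}$)
$W{\left(T \right)} = 10 + T + T^{2}$ ($W{\left(T \right)} = \left(T^{2} + T\right) + 10 = \left(T + T^{2}\right) + 10 = 10 + T + T^{2}$)
$M{\left(W{\left(10 \right)} \right)} - f{\left(-16,-207 \right)} = \left(10 + 10 + 10^{2}\right) - 3 \sqrt{\left(-207\right)^{2} + \left(-16\right)^{2}} = \left(10 + 10 + 100\right) - 3 \sqrt{42849 + 256} = 120 - 3 \sqrt{43105}$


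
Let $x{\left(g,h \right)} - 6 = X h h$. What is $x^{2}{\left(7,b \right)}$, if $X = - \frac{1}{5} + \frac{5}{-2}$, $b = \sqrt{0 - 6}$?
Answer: $\frac{12321}{25} \approx 492.84$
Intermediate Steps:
$b = i \sqrt{6}$ ($b = \sqrt{-6} = i \sqrt{6} \approx 2.4495 i$)
$X = - \frac{27}{10}$ ($X = \left(-1\right) \frac{1}{5} + 5 \left(- \frac{1}{2}\right) = - \frac{1}{5} - \frac{5}{2} = - \frac{27}{10} \approx -2.7$)
$x{\left(g,h \right)} = 6 - \frac{27 h^{2}}{10}$ ($x{\left(g,h \right)} = 6 + - \frac{27 h}{10} h = 6 - \frac{27 h^{2}}{10}$)
$x^{2}{\left(7,b \right)} = \left(6 - \frac{27 \left(i \sqrt{6}\right)^{2}}{10}\right)^{2} = \left(6 - - \frac{81}{5}\right)^{2} = \left(6 + \frac{81}{5}\right)^{2} = \left(\frac{111}{5}\right)^{2} = \frac{12321}{25}$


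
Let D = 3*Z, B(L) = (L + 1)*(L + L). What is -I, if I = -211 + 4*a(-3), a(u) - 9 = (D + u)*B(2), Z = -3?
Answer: 751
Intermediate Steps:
B(L) = 2*L*(1 + L) (B(L) = (1 + L)*(2*L) = 2*L*(1 + L))
D = -9 (D = 3*(-3) = -9)
a(u) = -99 + 12*u (a(u) = 9 + (-9 + u)*(2*2*(1 + 2)) = 9 + (-9 + u)*(2*2*3) = 9 + (-9 + u)*12 = 9 + (-108 + 12*u) = -99 + 12*u)
I = -751 (I = -211 + 4*(-99 + 12*(-3)) = -211 + 4*(-99 - 36) = -211 + 4*(-135) = -211 - 540 = -751)
-I = -1*(-751) = 751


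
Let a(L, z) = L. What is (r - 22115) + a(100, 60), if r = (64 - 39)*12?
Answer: -21715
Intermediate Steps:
r = 300 (r = 25*12 = 300)
(r - 22115) + a(100, 60) = (300 - 22115) + 100 = -21815 + 100 = -21715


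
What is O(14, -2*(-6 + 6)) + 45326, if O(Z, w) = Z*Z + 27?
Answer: 45549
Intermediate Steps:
O(Z, w) = 27 + Z² (O(Z, w) = Z² + 27 = 27 + Z²)
O(14, -2*(-6 + 6)) + 45326 = (27 + 14²) + 45326 = (27 + 196) + 45326 = 223 + 45326 = 45549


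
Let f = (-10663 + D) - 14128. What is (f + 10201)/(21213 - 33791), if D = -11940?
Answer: 13265/6289 ≈ 2.1092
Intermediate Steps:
f = -36731 (f = (-10663 - 11940) - 14128 = -22603 - 14128 = -36731)
(f + 10201)/(21213 - 33791) = (-36731 + 10201)/(21213 - 33791) = -26530/(-12578) = -26530*(-1/12578) = 13265/6289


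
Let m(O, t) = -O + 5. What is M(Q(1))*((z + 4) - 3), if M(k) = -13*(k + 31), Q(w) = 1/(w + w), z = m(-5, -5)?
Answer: -9009/2 ≈ -4504.5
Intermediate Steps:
m(O, t) = 5 - O
z = 10 (z = 5 - 1*(-5) = 5 + 5 = 10)
Q(w) = 1/(2*w)
M(k) = -403 - 13*k (M(k) = -13*(31 + k) = -403 - 13*k)
M(Q(1))*((z + 4) - 3) = (-403 - 13/(2*1))*((10 + 4) - 3) = (-403 - 13/2)*(14 - 3) = (-403 - 13*1/2)*11 = (-403 - 13/2)*11 = -819/2*11 = -9009/2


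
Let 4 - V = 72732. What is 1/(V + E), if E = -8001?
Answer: -1/80729 ≈ -1.2387e-5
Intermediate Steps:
V = -72728 (V = 4 - 1*72732 = 4 - 72732 = -72728)
1/(V + E) = 1/(-72728 - 8001) = 1/(-80729) = -1/80729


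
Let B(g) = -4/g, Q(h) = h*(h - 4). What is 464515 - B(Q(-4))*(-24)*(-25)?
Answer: 464590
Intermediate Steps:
Q(h) = h*(-4 + h)
464515 - B(Q(-4))*(-24)*(-25) = 464515 - -4*(-1/(4*(-4 - 4)))*(-24)*(-25) = 464515 - -4/((-4*(-8)))*(-24)*(-25) = 464515 - -4/32*(-24)*(-25) = 464515 - -4*1/32*(-24)*(-25) = 464515 - (-1/8*(-24))*(-25) = 464515 - 3*(-25) = 464515 - 1*(-75) = 464515 + 75 = 464590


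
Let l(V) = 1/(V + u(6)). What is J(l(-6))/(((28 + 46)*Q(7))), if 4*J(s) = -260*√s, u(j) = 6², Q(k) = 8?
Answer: -13*√30/3552 ≈ -0.020046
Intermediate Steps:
u(j) = 36
l(V) = 1/(36 + V) (l(V) = 1/(V + 36) = 1/(36 + V))
J(s) = -65*√s (J(s) = (-260*√s)/4 = -65*√s)
J(l(-6))/(((28 + 46)*Q(7))) = (-65/√(36 - 6))/(((28 + 46)*8)) = (-65*√30/30)/((74*8)) = -13*√30/6/592 = -13*√30/6*(1/592) = -13*√30/3552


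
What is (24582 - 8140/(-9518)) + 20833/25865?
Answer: 3026040528167/123091535 ≈ 24584.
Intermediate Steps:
(24582 - 8140/(-9518)) + 20833/25865 = (24582 - 8140*(-1/9518)) + 20833*(1/25865) = (24582 + 4070/4759) + 20833/25865 = 116989808/4759 + 20833/25865 = 3026040528167/123091535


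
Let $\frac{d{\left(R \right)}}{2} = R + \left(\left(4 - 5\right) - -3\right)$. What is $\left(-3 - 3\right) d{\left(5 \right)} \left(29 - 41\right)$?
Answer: $1008$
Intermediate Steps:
$d{\left(R \right)} = 4 + 2 R$ ($d{\left(R \right)} = 2 \left(R + \left(\left(4 - 5\right) - -3\right)\right) = 2 \left(R + \left(-1 + 3\right)\right) = 2 \left(R + 2\right) = 2 \left(2 + R\right) = 4 + 2 R$)
$\left(-3 - 3\right) d{\left(5 \right)} \left(29 - 41\right) = \left(-3 - 3\right) \left(4 + 2 \cdot 5\right) \left(29 - 41\right) = - 6 \left(4 + 10\right) \left(-12\right) = \left(-6\right) 14 \left(-12\right) = \left(-84\right) \left(-12\right) = 1008$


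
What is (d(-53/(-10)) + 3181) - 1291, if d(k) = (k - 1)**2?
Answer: 190849/100 ≈ 1908.5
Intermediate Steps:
d(k) = (-1 + k)**2
(d(-53/(-10)) + 3181) - 1291 = ((-1 - 53/(-10))**2 + 3181) - 1291 = ((-1 - 53*(-1/10))**2 + 3181) - 1291 = ((-1 + 53/10)**2 + 3181) - 1291 = ((43/10)**2 + 3181) - 1291 = (1849/100 + 3181) - 1291 = 319949/100 - 1291 = 190849/100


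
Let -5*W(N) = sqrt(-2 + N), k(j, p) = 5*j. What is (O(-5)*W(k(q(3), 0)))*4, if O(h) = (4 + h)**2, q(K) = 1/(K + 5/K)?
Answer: -2*I*sqrt(182)/35 ≈ -0.7709*I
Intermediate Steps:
W(N) = -sqrt(-2 + N)/5
(O(-5)*W(k(q(3), 0)))*4 = ((4 - 5)**2*(-sqrt(-2 + 5*(3/(5 + 3**2)))/5))*4 = ((-1)**2*(-sqrt(-2 + 5*(3/(5 + 9)))/5))*4 = (1*(-sqrt(-2 + 5*(3/14))/5))*4 = (1*(-sqrt(-2 + 15/14)/5))*4 = (1*(-I*sqrt(182)/70))*4 = -I*sqrt(182)/70*4 = -2*I*sqrt(182)/35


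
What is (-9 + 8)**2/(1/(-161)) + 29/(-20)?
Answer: -3249/20 ≈ -162.45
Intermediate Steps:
(-9 + 8)**2/(1/(-161)) + 29/(-20) = (-1)**2/(-1/161) + 29*(-1/20) = 1*(-161) - 29/20 = -161 - 29/20 = -3249/20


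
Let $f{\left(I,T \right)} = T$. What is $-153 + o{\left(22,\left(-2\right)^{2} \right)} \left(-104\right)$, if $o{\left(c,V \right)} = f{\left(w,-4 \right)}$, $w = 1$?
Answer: $263$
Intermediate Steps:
$o{\left(c,V \right)} = -4$
$-153 + o{\left(22,\left(-2\right)^{2} \right)} \left(-104\right) = -153 - -416 = -153 + 416 = 263$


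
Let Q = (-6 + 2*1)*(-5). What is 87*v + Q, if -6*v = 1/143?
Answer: 5691/286 ≈ 19.899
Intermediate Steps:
v = -1/858 (v = -1/6/143 = -1/6*1/143 = -1/858 ≈ -0.0011655)
Q = 20 (Q = (-6 + 2)*(-5) = -4*(-5) = 20)
87*v + Q = 87*(-1/858) + 20 = -29/286 + 20 = 5691/286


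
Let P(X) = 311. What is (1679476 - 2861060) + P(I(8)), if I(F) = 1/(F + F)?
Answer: -1181273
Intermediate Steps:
I(F) = 1/(2*F)
(1679476 - 2861060) + P(I(8)) = (1679476 - 2861060) + 311 = -1181584 + 311 = -1181273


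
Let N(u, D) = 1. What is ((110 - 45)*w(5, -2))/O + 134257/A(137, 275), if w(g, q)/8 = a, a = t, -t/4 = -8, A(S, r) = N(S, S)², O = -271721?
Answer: 36480429657/271721 ≈ 1.3426e+5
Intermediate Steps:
A(S, r) = 1 (A(S, r) = 1² = 1)
t = 32 (t = -4*(-8) = 32)
a = 32
w(g, q) = 256 (w(g, q) = 8*32 = 256)
((110 - 45)*w(5, -2))/O + 134257/A(137, 275) = ((110 - 45)*256)/(-271721) + 134257/1 = (65*256)*(-1/271721) + 134257*1 = 16640*(-1/271721) + 134257 = -16640/271721 + 134257 = 36480429657/271721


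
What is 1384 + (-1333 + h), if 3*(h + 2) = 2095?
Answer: 2242/3 ≈ 747.33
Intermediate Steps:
h = 2089/3 (h = -2 + (⅓)*2095 = -2 + 2095/3 = 2089/3 ≈ 696.33)
1384 + (-1333 + h) = 1384 + (-1333 + 2089/3) = 1384 - 1910/3 = 2242/3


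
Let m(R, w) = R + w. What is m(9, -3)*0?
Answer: 0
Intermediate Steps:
m(9, -3)*0 = (9 - 3)*0 = 6*0 = 0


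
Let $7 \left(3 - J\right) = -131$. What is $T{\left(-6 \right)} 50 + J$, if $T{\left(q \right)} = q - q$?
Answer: $\frac{152}{7} \approx 21.714$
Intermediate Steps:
$T{\left(q \right)} = 0$
$J = \frac{152}{7}$ ($J = 3 - - \frac{131}{7} = 3 + \frac{131}{7} = \frac{152}{7} \approx 21.714$)
$T{\left(-6 \right)} 50 + J = 0 \cdot 50 + \frac{152}{7} = 0 + \frac{152}{7} = \frac{152}{7}$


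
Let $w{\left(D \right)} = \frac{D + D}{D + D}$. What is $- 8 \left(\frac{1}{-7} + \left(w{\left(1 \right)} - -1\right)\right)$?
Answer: $- \frac{104}{7} \approx -14.857$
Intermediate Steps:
$w{\left(D \right)} = 1$ ($w{\left(D \right)} = \frac{2 D}{2 D} = 2 D \frac{1}{2 D} = 1$)
$- 8 \left(\frac{1}{-7} + \left(w{\left(1 \right)} - -1\right)\right) = - 8 \left(\frac{1}{-7} + \left(1 - -1\right)\right) = - 8 \left(- \frac{1}{7} + \left(1 + 1\right)\right) = - 8 \left(- \frac{1}{7} + 2\right) = \left(-8\right) \frac{13}{7} = - \frac{104}{7}$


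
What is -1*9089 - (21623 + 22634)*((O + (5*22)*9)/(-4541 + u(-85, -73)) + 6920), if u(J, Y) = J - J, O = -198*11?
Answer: -1390813426505/4541 ≈ -3.0628e+8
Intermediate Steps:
O = -2178
u(J, Y) = 0
-1*9089 - (21623 + 22634)*((O + (5*22)*9)/(-4541 + u(-85, -73)) + 6920) = -1*9089 - (21623 + 22634)*((-2178 + (5*22)*9)/(-4541 + 0) + 6920) = -9089 - 44257*((-2178 + 110*9)/(-4541) + 6920) = -9089 - 44257*((-2178 + 990)*(-1/4541) + 6920) = -9089 - 44257*(-1188*(-1/4541) + 6920) = -9089 - 44257*(1188/4541 + 6920) = -9089 - 44257*31424908/4541 = -9089 - 1*1390772153356/4541 = -9089 - 1390772153356/4541 = -1390813426505/4541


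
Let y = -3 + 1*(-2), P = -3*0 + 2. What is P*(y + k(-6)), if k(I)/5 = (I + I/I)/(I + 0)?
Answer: -5/3 ≈ -1.6667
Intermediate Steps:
P = 2 (P = 0 + 2 = 2)
k(I) = 5*(1 + I)/I (k(I) = 5*((I + I/I)/(I + 0)) = 5*((I + 1)/I) = 5*((1 + I)/I) = 5*(1 + I)/I)
y = -5 (y = -3 - 2 = -5)
P*(y + k(-6)) = 2*(-5 + (5 + 5/(-6))) = 2*(-5 + (5 + 5*(-⅙))) = 2*(-5 + (5 - ⅚)) = 2*(-5 + 25/6) = 2*(-⅚) = -5/3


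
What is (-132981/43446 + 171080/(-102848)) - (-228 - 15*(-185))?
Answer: -237540766653/93090296 ≈ -2551.7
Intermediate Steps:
(-132981/43446 + 171080/(-102848)) - (-228 - 15*(-185)) = (-132981*1/43446 + 171080*(-1/102848)) - (-228 + 2775) = (-44327/14482 - 21385/12856) - 1*2547 = -439782741/93090296 - 2547 = -237540766653/93090296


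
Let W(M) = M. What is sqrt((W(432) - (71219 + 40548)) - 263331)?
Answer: I*sqrt(374666) ≈ 612.1*I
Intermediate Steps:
sqrt((W(432) - (71219 + 40548)) - 263331) = sqrt((432 - (71219 + 40548)) - 263331) = sqrt((432 - 1*111767) - 263331) = sqrt((432 - 111767) - 263331) = sqrt(-111335 - 263331) = sqrt(-374666) = I*sqrt(374666)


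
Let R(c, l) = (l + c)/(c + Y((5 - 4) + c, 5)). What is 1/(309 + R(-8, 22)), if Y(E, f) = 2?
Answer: 3/920 ≈ 0.0032609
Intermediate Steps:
R(c, l) = (c + l)/(2 + c) (R(c, l) = (l + c)/(c + 2) = (c + l)/(2 + c))
1/(309 + R(-8, 22)) = 1/(309 + (-8 + 22)/(2 - 8)) = 1/(309 + 14/(-6)) = 1/(309 - 1/6*14) = 1/(309 - 7/3) = 1/(920/3) = 3/920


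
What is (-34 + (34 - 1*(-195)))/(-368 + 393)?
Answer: 39/5 ≈ 7.8000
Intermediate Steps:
(-34 + (34 - 1*(-195)))/(-368 + 393) = (-34 + (34 + 195))/25 = (-34 + 229)*(1/25) = 195*(1/25) = 39/5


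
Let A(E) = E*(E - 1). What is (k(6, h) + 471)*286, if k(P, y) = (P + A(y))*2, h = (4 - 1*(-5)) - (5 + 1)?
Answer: 141570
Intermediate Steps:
A(E) = E*(-1 + E)
h = 3 (h = (4 + 5) - 6 = 9 - 1*6 = 9 - 6 = 3)
k(P, y) = 2*P + 2*y*(-1 + y) (k(P, y) = (P + y*(-1 + y))*2 = 2*P + 2*y*(-1 + y))
(k(6, h) + 471)*286 = ((2*6 + 2*3*(-1 + 3)) + 471)*286 = ((12 + 2*3*2) + 471)*286 = ((12 + 12) + 471)*286 = (24 + 471)*286 = 495*286 = 141570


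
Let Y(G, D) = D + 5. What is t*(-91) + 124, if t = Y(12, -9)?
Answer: 488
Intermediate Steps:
Y(G, D) = 5 + D
t = -4 (t = 5 - 9 = -4)
t*(-91) + 124 = -4*(-91) + 124 = 364 + 124 = 488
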